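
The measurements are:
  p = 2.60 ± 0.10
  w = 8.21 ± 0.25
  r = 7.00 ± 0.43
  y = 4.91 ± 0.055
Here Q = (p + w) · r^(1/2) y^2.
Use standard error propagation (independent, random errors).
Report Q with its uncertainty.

690 ± 31.3

Let u = p + w = 10.8. δu = √(δp² + δw²) = √(0.0100 + 0.0625) = 0.269, so δu/u = 0.0249.
Q is then a monomial in u, r, y:
δQ/Q = √((δu/u)² + (½·δr/r)² + (2·δy/y)²) = √(0.000620 + 0.000943 + 0.000502) = 0.0454
Q = 690, so δQ = 0.0454 × 690 = 31.3.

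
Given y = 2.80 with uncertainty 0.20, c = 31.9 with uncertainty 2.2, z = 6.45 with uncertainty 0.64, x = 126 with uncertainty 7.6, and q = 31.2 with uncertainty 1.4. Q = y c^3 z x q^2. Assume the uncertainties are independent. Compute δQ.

Q is a product of powers, so relative uncertainties combine in quadrature:
  (1·δy/y)² = (1×0.0714)² = 0.00510;  (3·δc/c)² = (3×0.0690)² = 0.0428;  (1·δz/z)² = (1×0.0992)² = 0.00985;  (1·δx/x)² = (1×0.0603)² = 0.00364;  (2·δq/q)² = (2×0.0449)² = 0.00805
δQ/Q = √(0.0694) = 0.264
Q = 7.19e+10, so δQ = 0.264 × 7.19e+10 = 1.89e+10.

1.89e+10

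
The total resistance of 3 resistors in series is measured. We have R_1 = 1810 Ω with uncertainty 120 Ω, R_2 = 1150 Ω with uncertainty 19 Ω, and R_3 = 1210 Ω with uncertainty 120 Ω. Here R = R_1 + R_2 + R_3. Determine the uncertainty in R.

171 Ω

For a sum/difference, combine absolute errors in quadrature:
  (δR_1)² = 14400;  (δR_2)² = 361;  (δR_3)² = 14400
δR = √(29200) = 171 Ω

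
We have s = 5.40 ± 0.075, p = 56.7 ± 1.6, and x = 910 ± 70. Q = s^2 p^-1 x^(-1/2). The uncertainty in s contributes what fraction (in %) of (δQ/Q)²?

25.3%

(δQ/Q)² = (2·δs/s)² + (-1·δp/p)² + (−½·δx/x)²
  s term: (2×0.0139)² = 0.000772
  p term: (-1×0.0282)² = 0.000796
  x term: (-0.5×0.0769)² = 0.00148
Total = 0.00305. Share from s = 0.000772/0.00305 = 0.253.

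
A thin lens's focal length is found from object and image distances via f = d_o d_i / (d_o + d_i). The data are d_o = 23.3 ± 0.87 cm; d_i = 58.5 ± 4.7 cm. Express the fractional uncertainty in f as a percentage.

∂f/∂d_o = (d_i/(d_o+d_i))² = 0.511;  ∂f/∂d_i = (d_o/(d_o+d_i))² = 0.0811
δf = √((∂f/∂d_o · δd_o)² + (∂f/∂d_i · δd_i)²) = √(0.198 + 0.145) = 0.586 cm
f = 16.7 cm, so δf/f = 0.586/16.7 = 0.0352.

3.52%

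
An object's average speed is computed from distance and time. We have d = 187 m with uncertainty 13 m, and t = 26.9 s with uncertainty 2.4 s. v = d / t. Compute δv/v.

Each factor contributes (exponent × relative error)² to (δv/v)²:
  (1·δd/d)² = (1×0.0695)² = 0.00483;  (-1·δt/t)² = (-1×0.0892)² = 0.00796
δv/v = √(0.0128) = 0.113

0.113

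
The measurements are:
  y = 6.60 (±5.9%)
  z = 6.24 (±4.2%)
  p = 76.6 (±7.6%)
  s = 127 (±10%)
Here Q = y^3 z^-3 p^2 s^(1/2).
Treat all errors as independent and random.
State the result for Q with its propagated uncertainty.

78200 ± 21100

Since Q is a product/quotient, work with relative uncertainties:
  (3·δy/y)² = (3×0.0590)² = 0.0313;  (-3·δz/z)² = (-3×0.0420)² = 0.0159;  (2·δp/p)² = (2×0.0760)² = 0.0231;  (½·δs/s)² = (0.5×0.100)² = 0.00250
δQ/Q = √(0.0728) = 0.270
Q = 78200, so δQ = 0.270 × 78200 = 21100.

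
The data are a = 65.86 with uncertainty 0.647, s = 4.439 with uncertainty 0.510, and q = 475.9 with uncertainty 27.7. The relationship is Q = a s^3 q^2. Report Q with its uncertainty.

Products/powers → add relative errors in quadrature, weighted by exponent:
  (1·δa/a)² = (1×0.00982)² = 9.65e-05;  (3·δs/s)² = (3×0.115)² = 0.119;  (2·δq/q)² = (2×0.0582)² = 0.0136
δQ/Q = √(0.132) = 0.364
Q = 1.305e+09, so δQ = 0.364 × 1.305e+09 = 4.75e+08.

(1.305 ± 0.475) × 10^9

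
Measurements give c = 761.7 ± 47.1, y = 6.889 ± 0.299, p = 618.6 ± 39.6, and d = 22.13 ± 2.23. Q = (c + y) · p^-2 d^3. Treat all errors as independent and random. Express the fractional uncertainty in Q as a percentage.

33.4%

Let u = c + y = 768.6. δu = √(δc² + δy²) = √(2220 + 0.0894) = 47.1, so δu/u = 0.0613.
Q is then a monomial in u, p, d:
δQ/Q = √((δu/u)² + (-2·δp/p)² + (3·δd/d)²) = √(0.00376 + 0.0164 + 0.0914) = 0.334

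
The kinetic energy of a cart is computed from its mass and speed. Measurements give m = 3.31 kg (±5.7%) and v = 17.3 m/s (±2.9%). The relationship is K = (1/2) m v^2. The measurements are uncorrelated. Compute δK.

40.3 J

Each factor contributes (exponent × relative error)² to (δK/K)²:
  (1·δm/m)² = (1×0.0570)² = 0.00325;  (2·δv/v)² = (2×0.0290)² = 0.00336
δK/K = √(0.00661) = 0.0813
K = 495 J, so δK = 0.0813 × 495 = 40.3 J.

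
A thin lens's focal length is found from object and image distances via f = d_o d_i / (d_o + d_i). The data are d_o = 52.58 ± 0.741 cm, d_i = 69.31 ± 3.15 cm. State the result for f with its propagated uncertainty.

∂f/∂d_o = (d_i/(d_o+d_i))² = 0.323;  ∂f/∂d_i = (d_o/(d_o+d_i))² = 0.186
δf = √((∂f/∂d_o · δd_o)² + (∂f/∂d_i · δd_i)²) = √(0.0574 + 0.344) = 0.633 cm
f = 29.90 cm.

29.90 ± 0.633 cm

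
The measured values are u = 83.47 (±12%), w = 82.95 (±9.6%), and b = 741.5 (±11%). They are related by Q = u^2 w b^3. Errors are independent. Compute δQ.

Products/powers → add relative errors in quadrature, weighted by exponent:
  (2·δu/u)² = (2×0.120)² = 0.0576;  (1·δw/w)² = (1×0.0960)² = 0.00922;  (3·δb/b)² = (3×0.110)² = 0.109
δQ/Q = √(0.176) = 0.419
Q = 2.356e+14, so δQ = 0.419 × 2.356e+14 = 9.88e+13.

9.88e+13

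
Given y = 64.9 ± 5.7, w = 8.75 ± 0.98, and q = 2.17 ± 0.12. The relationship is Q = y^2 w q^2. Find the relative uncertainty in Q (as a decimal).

Since Q is a product/quotient, work with relative uncertainties:
  (2·δy/y)² = (2×0.0878)² = 0.0309;  (1·δw/w)² = (1×0.112)² = 0.0125;  (2·δq/q)² = (2×0.0553)² = 0.0122
δQ/Q = √(0.0556) = 0.236

0.236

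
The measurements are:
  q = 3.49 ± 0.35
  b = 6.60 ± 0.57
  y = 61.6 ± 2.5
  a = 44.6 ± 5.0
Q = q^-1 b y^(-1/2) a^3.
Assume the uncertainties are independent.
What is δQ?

7740

Relative error in a monomial: (δQ/Q)² = Σ (nᵢ · δxᵢ/xᵢ)².
  (-1·δq/q)² = (-1×0.100)² = 0.0101;  (1·δb/b)² = (1×0.0864)² = 0.00746;  (−½·δy/y)² = (-0.5×0.0406)² = 0.000412;  (3·δa/a)² = (3×0.112)² = 0.113
δQ/Q = √(0.131) = 0.362
Q = 21400, so δQ = 0.362 × 21400 = 7740.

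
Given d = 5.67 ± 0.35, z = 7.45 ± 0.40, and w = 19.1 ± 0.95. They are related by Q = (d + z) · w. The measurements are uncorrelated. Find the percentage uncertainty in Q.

Let u = d + z = 13.1. δu = √(δd² + δz²) = √(0.122 + 0.160) = 0.532, so δu/u = 0.0405.
Q is then a monomial in u, w:
δQ/Q = √((δu/u)² + (1·δw/w)²) = √(0.00164 + 0.00247) = 0.0641

6.41%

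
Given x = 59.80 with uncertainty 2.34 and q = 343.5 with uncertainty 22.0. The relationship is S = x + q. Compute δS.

Each term contributes (cᵢ δxᵢ)² to (δS)²:
  (δx)² = 5.48;  (δq)² = 484
δS = √(489) = 22.1

22.1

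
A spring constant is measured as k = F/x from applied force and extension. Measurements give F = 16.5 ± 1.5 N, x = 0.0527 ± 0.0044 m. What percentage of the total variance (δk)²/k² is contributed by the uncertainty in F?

(δk/k)² = (1·δF/F)² + (-1·δx/x)²
  F term: (1×0.0909)² = 0.00826
  x term: (-1×0.0835)² = 0.00697
Total = 0.0152. Share from F = 0.00826/0.0152 = 0.542.

54.2%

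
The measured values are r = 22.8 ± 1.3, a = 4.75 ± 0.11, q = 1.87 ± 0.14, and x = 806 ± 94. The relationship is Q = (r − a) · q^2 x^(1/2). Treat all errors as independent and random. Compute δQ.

316

Let u = r − a = 18.1. δu = √(δr² + δa²) = √(1.69 + 0.0121) = 1.30, so δu/u = 0.0723.
Q is then a monomial in u, q, x:
δQ/Q = √((δu/u)² + (2·δq/q)² + (½·δx/x)²) = √(0.00522 + 0.0224 + 0.00340) = 0.176
Q = 1790, so δQ = 0.176 × 1790 = 316.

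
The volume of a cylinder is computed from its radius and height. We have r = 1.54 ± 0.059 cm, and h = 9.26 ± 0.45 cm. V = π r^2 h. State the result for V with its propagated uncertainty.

Since V is a product/quotient, work with relative uncertainties:
  (2·δr/r)² = (2×0.0383)² = 0.00587;  (1·δh/h)² = (1×0.0486)² = 0.00236
δV/V = √(0.00823) = 0.0907
V = 69.0 cm^3, so δV = 0.0907 × 69.0 = 6.26 cm^3.

69.0 ± 6.26 cm^3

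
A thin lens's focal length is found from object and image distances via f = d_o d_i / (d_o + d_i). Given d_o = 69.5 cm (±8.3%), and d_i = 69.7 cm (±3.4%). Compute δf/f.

0.0449

∂f/∂d_o = (d_i/(d_o+d_i))² = 0.251;  ∂f/∂d_i = (d_o/(d_o+d_i))² = 0.249
δf = √((∂f/∂d_o · δd_o)² + (∂f/∂d_i · δd_i)²) = √(2.09 + 0.349) = 1.56 cm
f = 34.8 cm, so δf/f = 1.56/34.8 = 0.0449.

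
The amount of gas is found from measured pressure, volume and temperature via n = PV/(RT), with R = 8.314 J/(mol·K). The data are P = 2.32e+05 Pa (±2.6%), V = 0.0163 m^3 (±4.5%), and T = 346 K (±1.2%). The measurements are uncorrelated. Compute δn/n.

0.0533

Products/powers → add relative errors in quadrature, weighted by exponent:
  (1·δP/P)² = (1×0.0260)² = 0.000676;  (1·δV/V)² = (1×0.0450)² = 0.00202;  (-1·δT/T)² = (-1×0.0120)² = 0.000144
δn/n = √(0.00284) = 0.0533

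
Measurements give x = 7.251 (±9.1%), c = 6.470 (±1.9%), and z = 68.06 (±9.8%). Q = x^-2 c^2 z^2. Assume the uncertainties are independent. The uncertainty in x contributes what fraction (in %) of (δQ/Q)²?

(δQ/Q)² = (-2·δx/x)² + (2·δc/c)² + (2·δz/z)²
  x term: (-2×0.0910)² = 0.0331
  c term: (2×0.0190)² = 0.00144
  z term: (2×0.0980)² = 0.0384
Total = 0.0730. Share from x = 0.0331/0.0730 = 0.454.

45.4%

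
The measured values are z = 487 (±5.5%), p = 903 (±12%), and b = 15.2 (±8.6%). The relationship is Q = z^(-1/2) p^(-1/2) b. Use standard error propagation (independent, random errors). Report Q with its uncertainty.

0.0229 ± 0.00248

Products/powers → add relative errors in quadrature, weighted by exponent:
  (−½·δz/z)² = (-0.5×0.0550)² = 0.000756;  (−½·δp/p)² = (-0.5×0.120)² = 0.00360;  (1·δb/b)² = (1×0.0860)² = 0.00740
δQ/Q = √(0.0118) = 0.108
Q = 0.0229, so δQ = 0.108 × 0.0229 = 0.00248.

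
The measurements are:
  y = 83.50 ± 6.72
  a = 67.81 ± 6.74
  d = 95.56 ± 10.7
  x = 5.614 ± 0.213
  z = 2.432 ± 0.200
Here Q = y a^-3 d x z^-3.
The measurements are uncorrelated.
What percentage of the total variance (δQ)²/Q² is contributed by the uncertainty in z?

35.8%

(δQ/Q)² = (1·δy/y)² + (-3·δa/a)² + (1·δd/d)² + (1·δx/x)² + (-3·δz/z)²
  y term: (1×0.0805)² = 0.00648
  a term: (-3×0.0994)² = 0.0889
  d term: (1×0.112)² = 0.0125
  x term: (1×0.0379)² = 0.00144
  z term: (-3×0.0822)² = 0.0609
Total = 0.170. Share from z = 0.0609/0.170 = 0.358.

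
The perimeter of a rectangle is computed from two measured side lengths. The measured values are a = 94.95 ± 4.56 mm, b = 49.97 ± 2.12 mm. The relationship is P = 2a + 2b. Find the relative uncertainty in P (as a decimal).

0.0347

Absolute uncertainties add in quadrature for a linear combination:
  (2·δa)² = 83.2;  (2·δb)² = 18.0
δP = √(101) = 10.1 mm
P = 289.8 mm, so δP/P = 10.1/289.8 = 0.0347.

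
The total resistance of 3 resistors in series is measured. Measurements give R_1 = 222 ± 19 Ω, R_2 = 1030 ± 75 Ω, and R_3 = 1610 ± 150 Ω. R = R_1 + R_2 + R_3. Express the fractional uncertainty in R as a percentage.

5.90%

Sums and differences: (δR)² = Σ (cᵢ δxᵢ)².
  (δR_1)² = 361;  (δR_2)² = 5620;  (δR_3)² = 22500
δR = √(28500) = 169 Ω
R = 2860 Ω, so δR/R = 169/2860 = 0.0590.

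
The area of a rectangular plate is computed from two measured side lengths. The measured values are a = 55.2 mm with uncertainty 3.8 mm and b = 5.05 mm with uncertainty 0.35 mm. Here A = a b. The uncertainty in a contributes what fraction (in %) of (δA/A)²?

(δA/A)² = (1·δa/a)² + (1·δb/b)²
  a term: (1×0.0688)² = 0.00474
  b term: (1×0.0693)² = 0.00480
Total = 0.00954. Share from a = 0.00474/0.00954 = 0.497.

49.7%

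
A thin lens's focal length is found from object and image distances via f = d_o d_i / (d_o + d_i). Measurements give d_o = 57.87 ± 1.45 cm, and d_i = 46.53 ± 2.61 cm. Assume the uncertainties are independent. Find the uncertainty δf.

∂f/∂d_o = (d_i/(d_o+d_i))² = 0.199;  ∂f/∂d_i = (d_o/(d_o+d_i))² = 0.307
δf = √((∂f/∂d_o · δd_o)² + (∂f/∂d_i · δd_i)²) = √(0.0830 + 0.643) = 0.852 cm

0.852 cm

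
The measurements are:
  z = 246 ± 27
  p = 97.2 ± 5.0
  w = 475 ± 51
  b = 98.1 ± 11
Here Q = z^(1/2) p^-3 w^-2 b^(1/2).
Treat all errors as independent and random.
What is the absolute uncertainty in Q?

2.07e-10

Relative error in a monomial: (δQ/Q)² = Σ (nᵢ · δxᵢ/xᵢ)².
  (½·δz/z)² = (0.5×0.110)² = 0.00301;  (-3·δp/p)² = (-3×0.0514)² = 0.0238;  (-2·δw/w)² = (-2×0.107)² = 0.0461;  (½·δb/b)² = (0.5×0.112)² = 0.00314
δQ/Q = √(0.0761) = 0.276
Q = 7.5e-10, so δQ = 0.276 × 7.5e-10 = 2.07e-10.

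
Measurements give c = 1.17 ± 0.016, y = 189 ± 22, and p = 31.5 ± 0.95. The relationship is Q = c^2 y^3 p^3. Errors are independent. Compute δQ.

1.05e+11

For a monomial Q ∝ c^2, y^3, p^3, fractional errors add in quadrature:
  (2·δc/c)² = (2×0.0137)² = 0.000748;  (3·δy/y)² = (3×0.116)² = 0.122;  (3·δp/p)² = (3×0.0302)² = 0.00819
δQ/Q = √(0.131) = 0.362
Q = 2.89e+11, so δQ = 0.362 × 2.89e+11 = 1.05e+11.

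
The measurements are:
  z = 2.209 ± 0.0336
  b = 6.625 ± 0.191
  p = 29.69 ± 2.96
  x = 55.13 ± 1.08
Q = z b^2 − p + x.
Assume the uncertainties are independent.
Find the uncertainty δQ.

Let w = z·b^2 = 96.95. δw/w = √((1·δz/z)² + (2·δb/b)²) = √(0.000231 + 0.00332) = 0.0596, so δw = 5.78.
Q = w − p + x: δQ = √(δw² + δp² + δx²) = √(33.4 + 8.76 + 1.17) = 6.58

6.58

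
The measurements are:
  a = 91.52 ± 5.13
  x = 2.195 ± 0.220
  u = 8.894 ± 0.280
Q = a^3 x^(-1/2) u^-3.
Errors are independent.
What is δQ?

Q is a product of powers, so relative uncertainties combine in quadrature:
  (3·δa/a)² = (3×0.0561)² = 0.0283;  (−½·δx/x)² = (-0.5×0.100)² = 0.00251;  (-3·δu/u)² = (-3×0.0315)² = 0.00892
δQ/Q = √(0.0397) = 0.199
Q = 735.4, so δQ = 0.199 × 735.4 = 147.

147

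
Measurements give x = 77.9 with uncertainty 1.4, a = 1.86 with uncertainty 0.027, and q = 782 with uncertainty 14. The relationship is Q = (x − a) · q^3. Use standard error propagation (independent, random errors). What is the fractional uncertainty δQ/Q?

0.0568

Let u = x − a = 76.0. δu = √(δx² + δa²) = √(1.96 + 0.000729) = 1.40, so δu/u = 0.0184.
Q is then a monomial in u, q:
δQ/Q = √((δu/u)² + (3·δq/q)²) = √(0.000339 + 0.00288) = 0.0568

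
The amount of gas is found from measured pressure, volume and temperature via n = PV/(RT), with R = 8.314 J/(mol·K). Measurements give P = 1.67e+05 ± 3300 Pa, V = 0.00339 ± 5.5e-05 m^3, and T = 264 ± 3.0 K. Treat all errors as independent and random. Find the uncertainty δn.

0.00722 mol

Each factor contributes (exponent × relative error)² to (δn/n)²:
  (1·δP/P)² = (1×0.0198)² = 0.000390;  (1·δV/V)² = (1×0.0162)² = 0.000263;  (-1·δT/T)² = (-1×0.0114)² = 0.000129
δn/n = √(0.000783) = 0.0280
n = 0.258 mol, so δn = 0.0280 × 0.258 = 0.00722 mol.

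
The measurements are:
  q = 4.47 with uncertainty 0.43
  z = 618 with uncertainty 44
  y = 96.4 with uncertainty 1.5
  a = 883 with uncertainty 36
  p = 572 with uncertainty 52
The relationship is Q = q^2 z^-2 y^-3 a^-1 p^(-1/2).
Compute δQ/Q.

0.251

Each factor contributes (exponent × relative error)² to (δQ/Q)²:
  (2·δq/q)² = (2×0.0962)² = 0.0370;  (-2·δz/z)² = (-2×0.0712)² = 0.0203;  (-3·δy/y)² = (-3×0.0156)² = 0.00218;  (-1·δa/a)² = (-1×0.0408)² = 0.00166;  (−½·δp/p)² = (-0.5×0.0909)² = 0.00207
δQ/Q = √(0.0632) = 0.251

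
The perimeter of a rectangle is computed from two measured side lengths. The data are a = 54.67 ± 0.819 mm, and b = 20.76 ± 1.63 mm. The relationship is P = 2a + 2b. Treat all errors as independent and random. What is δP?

Absolute uncertainties add in quadrature for a linear combination:
  (2·δa)² = 2.68;  (2·δb)² = 10.6
δP = √(13.3) = 3.65 mm

3.65 mm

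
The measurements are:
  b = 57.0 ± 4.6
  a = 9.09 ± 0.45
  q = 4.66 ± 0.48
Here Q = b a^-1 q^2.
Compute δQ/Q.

0.227

For a monomial Q ∝ b, a^-1, q^2, fractional errors add in quadrature:
  (1·δb/b)² = (1×0.0807)² = 0.00651;  (-1·δa/a)² = (-1×0.0495)² = 0.00245;  (2·δq/q)² = (2×0.103)² = 0.0424
δQ/Q = √(0.0514) = 0.227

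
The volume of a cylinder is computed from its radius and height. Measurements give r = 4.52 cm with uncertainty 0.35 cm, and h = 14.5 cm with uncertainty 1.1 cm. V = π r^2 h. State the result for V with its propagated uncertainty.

931 ± 160 cm^3

Products/powers → add relative errors in quadrature, weighted by exponent:
  (2·δr/r)² = (2×0.0774)² = 0.0240;  (1·δh/h)² = (1×0.0759)² = 0.00576
δV/V = √(0.0297) = 0.172
V = 931 cm^3, so δV = 0.172 × 931 = 160 cm^3.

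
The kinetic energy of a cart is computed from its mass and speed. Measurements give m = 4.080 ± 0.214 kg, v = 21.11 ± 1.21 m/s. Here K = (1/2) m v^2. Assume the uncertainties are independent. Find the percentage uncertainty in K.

Each factor contributes (exponent × relative error)² to (δK/K)²:
  (1·δm/m)² = (1×0.0525)² = 0.00275;  (2·δv/v)² = (2×0.0573)² = 0.0131
δK/K = √(0.0159) = 0.126

12.6%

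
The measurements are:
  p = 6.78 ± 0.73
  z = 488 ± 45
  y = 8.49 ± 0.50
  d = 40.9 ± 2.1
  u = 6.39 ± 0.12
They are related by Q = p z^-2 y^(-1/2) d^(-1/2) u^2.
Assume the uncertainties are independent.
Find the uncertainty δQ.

1.37e-05

Relative error in a monomial: (δQ/Q)² = Σ (nᵢ · δxᵢ/xᵢ)².
  (1·δp/p)² = (1×0.108)² = 0.0116;  (-2·δz/z)² = (-2×0.0922)² = 0.0340;  (−½·δy/y)² = (-0.5×0.0589)² = 0.000867;  (−½·δd/d)² = (-0.5×0.0513)² = 0.000659;  (2·δu/u)² = (2×0.0188)² = 0.00141
δQ/Q = √(0.0485) = 0.220
Q = 6.24e-05, so δQ = 0.220 × 6.24e-05 = 1.37e-05.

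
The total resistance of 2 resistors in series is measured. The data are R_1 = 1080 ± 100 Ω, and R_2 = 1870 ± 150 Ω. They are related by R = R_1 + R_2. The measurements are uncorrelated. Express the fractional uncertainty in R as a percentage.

R is a linear combination, so absolute uncertainties add in quadrature:
  (δR_1)² = 10000;  (δR_2)² = 22500
δR = √(32500) = 180 Ω
R = 2950 Ω, so δR/R = 180/2950 = 0.0611.

6.11%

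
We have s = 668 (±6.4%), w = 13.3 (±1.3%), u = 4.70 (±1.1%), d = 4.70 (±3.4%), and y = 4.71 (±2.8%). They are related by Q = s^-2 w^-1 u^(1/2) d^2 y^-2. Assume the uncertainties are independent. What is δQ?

5.68e-08

Q is a product of powers, so relative uncertainties combine in quadrature:
  (-2·δs/s)² = (-2×0.0640)² = 0.0164;  (-1·δw/w)² = (-1×0.0130)² = 0.000169;  (½·δu/u)² = (0.5×0.0110)² = 3.03e-05;  (2·δd/d)² = (2×0.0340)² = 0.00462;  (-2·δy/y)² = (-2×0.0280)² = 0.00314
δQ/Q = √(0.0243) = 0.156
Q = 3.64e-07, so δQ = 0.156 × 3.64e-07 = 5.68e-08.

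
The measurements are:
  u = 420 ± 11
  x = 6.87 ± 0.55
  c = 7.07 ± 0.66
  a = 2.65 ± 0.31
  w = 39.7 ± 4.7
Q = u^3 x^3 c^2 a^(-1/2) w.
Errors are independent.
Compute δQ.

9.98e+12

Since Q is a product/quotient, work with relative uncertainties:
  (3·δu/u)² = (3×0.0262)² = 0.00617;  (3·δx/x)² = (3×0.0801)² = 0.0577;  (2·δc/c)² = (2×0.0934)² = 0.0349;  (−½·δa/a)² = (-0.5×0.117)² = 0.00342;  (1·δw/w)² = (1×0.118)² = 0.0140
δQ/Q = √(0.116) = 0.341
Q = 2.93e+13, so δQ = 0.341 × 2.93e+13 = 9.98e+12.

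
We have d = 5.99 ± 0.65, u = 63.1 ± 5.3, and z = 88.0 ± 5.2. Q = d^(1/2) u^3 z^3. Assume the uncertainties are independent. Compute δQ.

1.31e+11

Products/powers → add relative errors in quadrature, weighted by exponent:
  (½·δd/d)² = (0.5×0.109)² = 0.00294;  (3·δu/u)² = (3×0.0840)² = 0.0635;  (3·δz/z)² = (3×0.0591)² = 0.0314
δQ/Q = √(0.0979) = 0.313
Q = 4.19e+11, so δQ = 0.313 × 4.19e+11 = 1.31e+11.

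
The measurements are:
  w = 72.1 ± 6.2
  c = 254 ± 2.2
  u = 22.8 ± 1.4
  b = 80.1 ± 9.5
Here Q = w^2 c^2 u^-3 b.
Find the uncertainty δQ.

6.33e+05

Each factor contributes (exponent × relative error)² to (δQ/Q)²:
  (2·δw/w)² = (2×0.0860)² = 0.0296;  (2·δc/c)² = (2×0.00866)² = 0.000300;  (-3·δu/u)² = (-3×0.0614)² = 0.0339;  (1·δb/b)² = (1×0.119)² = 0.0141
δQ/Q = √(0.0779) = 0.279
Q = 2.27e+06, so δQ = 0.279 × 2.27e+06 = 6.33e+05.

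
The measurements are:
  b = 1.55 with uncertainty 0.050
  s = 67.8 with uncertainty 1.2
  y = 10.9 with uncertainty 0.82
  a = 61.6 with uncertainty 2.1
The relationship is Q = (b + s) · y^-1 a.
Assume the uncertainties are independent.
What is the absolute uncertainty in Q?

Let u = b + s = 69.3. δu = √(δb² + δs²) = √(0.00250 + 1.44) = 1.20, so δu/u = 0.0173.
Q is then a monomial in u, y, a:
δQ/Q = √((δu/u)² + (-1·δy/y)² + (1·δa/a)²) = √(0.000300 + 0.00566 + 0.00116) = 0.0844
Q = 392, so δQ = 0.0844 × 392 = 33.1.

33.1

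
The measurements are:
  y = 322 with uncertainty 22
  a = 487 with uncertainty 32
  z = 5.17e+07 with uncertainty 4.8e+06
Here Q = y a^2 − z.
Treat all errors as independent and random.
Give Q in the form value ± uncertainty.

(2.47 ± 1.23) × 10^7

Let p = y·a^2 = 7.64e+07. δp/p = √((1·δy/y)² + (2·δa/a)²) = √(0.00467 + 0.0173) = 0.148, so δp = 1.13e+07.
Q = p − z: δQ = √(δp² + δz²) = √(1.28e+14 + 2.3e+13) = 1.23e+07
Q = 2.47e+07.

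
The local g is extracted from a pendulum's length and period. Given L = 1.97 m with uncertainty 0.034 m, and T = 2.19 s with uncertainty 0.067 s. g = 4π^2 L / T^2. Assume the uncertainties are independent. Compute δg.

Products/powers → add relative errors in quadrature, weighted by exponent:
  (1·δL/L)² = (1×0.0173)² = 0.000298;  (-2·δT/T)² = (-2×0.0306)² = 0.00374
δg/g = √(0.00404) = 0.0636
g = 16.2 m/s^2, so δg = 0.0636 × 16.2 = 1.03 m/s^2.

1.03 m/s^2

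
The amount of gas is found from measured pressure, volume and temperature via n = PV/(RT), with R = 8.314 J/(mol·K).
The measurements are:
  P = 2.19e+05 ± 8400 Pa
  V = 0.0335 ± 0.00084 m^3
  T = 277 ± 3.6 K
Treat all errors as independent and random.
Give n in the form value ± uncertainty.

3.19 ± 0.152 mol

Since n is a product/quotient, work with relative uncertainties:
  (1·δP/P)² = (1×0.0384)² = 0.00147;  (1·δV/V)² = (1×0.0251)² = 0.000629;  (-1·δT/T)² = (-1×0.0130)² = 0.000169
δn/n = √(0.00227) = 0.0476
n = 3.19 mol, so δn = 0.0476 × 3.19 = 0.152 mol.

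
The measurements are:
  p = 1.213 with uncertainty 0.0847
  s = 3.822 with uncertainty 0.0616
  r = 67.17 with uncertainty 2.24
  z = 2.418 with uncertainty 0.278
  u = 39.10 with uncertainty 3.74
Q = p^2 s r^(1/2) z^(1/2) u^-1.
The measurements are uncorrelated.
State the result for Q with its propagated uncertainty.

Each factor contributes (exponent × relative error)² to (δQ/Q)²:
  (2·δp/p)² = (2×0.0698)² = 0.0195;  (1·δs/s)² = (1×0.0161)² = 0.000260;  (½·δr/r)² = (0.5×0.0333)² = 0.000278;  (½·δz/z)² = (0.5×0.115)² = 0.00330;  (-1·δu/u)² = (-1×0.0957)² = 0.00915
δQ/Q = √(0.0325) = 0.180
Q = 1.833, so δQ = 0.180 × 1.833 = 0.330.

1.833 ± 0.330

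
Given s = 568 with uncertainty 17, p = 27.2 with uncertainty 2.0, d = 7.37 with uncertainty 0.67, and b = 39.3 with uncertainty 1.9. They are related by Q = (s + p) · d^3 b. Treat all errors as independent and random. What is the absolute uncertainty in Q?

Let u = s + p = 595. δu = √(δs² + δp²) = √(289 + 4.00) = 17.1, so δu/u = 0.0288.
Q is then a monomial in u, d, b:
δQ/Q = √((δu/u)² + (3·δd/d)² + (1·δb/b)²) = √(0.000827 + 0.0744 + 0.00234) = 0.278
Q = 9.36e+06, so δQ = 0.278 × 9.36e+06 = 2.61e+06.

2.61e+06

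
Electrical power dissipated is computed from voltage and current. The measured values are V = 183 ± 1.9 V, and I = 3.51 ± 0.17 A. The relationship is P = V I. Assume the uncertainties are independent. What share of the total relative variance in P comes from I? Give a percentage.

(δP/P)² = (1·δV/V)² + (1·δI/I)²
  V term: (1×0.0104)² = 0.000108
  I term: (1×0.0484)² = 0.00235
Total = 0.00245. Share from I = 0.00235/0.00245 = 0.956.

95.6%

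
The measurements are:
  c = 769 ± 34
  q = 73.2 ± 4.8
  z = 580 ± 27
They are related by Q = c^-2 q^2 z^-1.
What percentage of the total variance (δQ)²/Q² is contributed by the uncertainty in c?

28.8%

(δQ/Q)² = (-2·δc/c)² + (2·δq/q)² + (-1·δz/z)²
  c term: (-2×0.0442)² = 0.00782
  q term: (2×0.0656)² = 0.0172
  z term: (-1×0.0466)² = 0.00217
Total = 0.0272. Share from c = 0.00782/0.0272 = 0.288.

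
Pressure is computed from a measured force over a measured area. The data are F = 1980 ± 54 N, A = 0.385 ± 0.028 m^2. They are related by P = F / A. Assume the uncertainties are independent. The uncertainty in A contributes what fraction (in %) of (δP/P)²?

87.7%

(δP/P)² = (1·δF/F)² + (-1·δA/A)²
  F term: (1×0.0273)² = 0.000744
  A term: (-1×0.0727)² = 0.00529
Total = 0.00603. Share from A = 0.00529/0.00603 = 0.877.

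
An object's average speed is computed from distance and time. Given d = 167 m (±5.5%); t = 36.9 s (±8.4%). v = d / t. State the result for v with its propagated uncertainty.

4.53 ± 0.454 m/s

Each factor contributes (exponent × relative error)² to (δv/v)²:
  (1·δd/d)² = (1×0.0550)² = 0.00302;  (-1·δt/t)² = (-1×0.0840)² = 0.00706
δv/v = √(0.0101) = 0.100
v = 4.53 m/s, so δv = 0.100 × 4.53 = 0.454 m/s.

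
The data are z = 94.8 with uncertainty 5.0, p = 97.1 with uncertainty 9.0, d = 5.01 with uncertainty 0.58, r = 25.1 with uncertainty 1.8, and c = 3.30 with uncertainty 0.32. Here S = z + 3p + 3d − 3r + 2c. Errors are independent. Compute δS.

For a sum/difference, combine absolute errors in quadrature:
  (δz)² = 25.0;  (3·δp)² = 729;  (3·δd)² = 3.03;  (3·δr)² = 29.2;  (2·δc)² = 0.410
δS = √(787) = 28.0

28.0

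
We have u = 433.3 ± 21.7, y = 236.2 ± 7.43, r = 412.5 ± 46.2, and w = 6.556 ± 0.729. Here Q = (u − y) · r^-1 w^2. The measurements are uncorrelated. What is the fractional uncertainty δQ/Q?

0.275

Let h = u − y = 197.1. δh = √(δu² + δy²) = √(471 + 55.2) = 22.9, so δh/h = 0.116.
Q is then a monomial in h, r, w:
δQ/Q = √((δh/h)² + (-1·δr/r)² + (2·δw/w)²) = √(0.0135 + 0.0125 + 0.0495) = 0.275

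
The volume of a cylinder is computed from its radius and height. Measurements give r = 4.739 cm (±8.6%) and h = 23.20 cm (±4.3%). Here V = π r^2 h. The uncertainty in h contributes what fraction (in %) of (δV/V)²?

5.88%

(δV/V)² = (2·δr/r)² + (1·δh/h)²
  r term: (2×0.0860)² = 0.0296
  h term: (1×0.0430)² = 0.00185
Total = 0.0314. Share from h = 0.00185/0.0314 = 0.0588.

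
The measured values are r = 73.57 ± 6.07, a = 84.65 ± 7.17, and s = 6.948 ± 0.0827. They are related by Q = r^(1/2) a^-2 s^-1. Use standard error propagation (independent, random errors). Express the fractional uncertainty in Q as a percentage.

17.5%

Q is a product of powers, so relative uncertainties combine in quadrature:
  (½·δr/r)² = (0.5×0.0825)² = 0.00170;  (-2·δa/a)² = (-2×0.0847)² = 0.0287;  (-1·δs/s)² = (-1×0.0119)² = 0.000142
δQ/Q = √(0.0305) = 0.175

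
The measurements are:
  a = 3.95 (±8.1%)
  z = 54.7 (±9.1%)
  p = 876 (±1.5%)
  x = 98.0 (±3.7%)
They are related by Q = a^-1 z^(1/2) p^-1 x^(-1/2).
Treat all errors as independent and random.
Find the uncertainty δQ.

Since Q is a product/quotient, work with relative uncertainties:
  (-1·δa/a)² = (-1×0.0810)² = 0.00656;  (½·δz/z)² = (0.5×0.0910)² = 0.00207;  (-1·δp/p)² = (-1×0.0150)² = 0.000225;  (−½·δx/x)² = (-0.5×0.0370)² = 0.000342
δQ/Q = √(0.00920) = 0.0959
Q = 0.000216, so δQ = 0.0959 × 0.000216 = 2.07e-05.

2.07e-05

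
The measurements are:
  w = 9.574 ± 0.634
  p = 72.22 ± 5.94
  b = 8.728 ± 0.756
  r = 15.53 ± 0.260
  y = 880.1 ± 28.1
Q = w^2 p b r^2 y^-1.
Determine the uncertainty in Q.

Products/powers → add relative errors in quadrature, weighted by exponent:
  (2·δw/w)² = (2×0.0662)² = 0.0175;  (1·δp/p)² = (1×0.0822)² = 0.00676;  (1·δb/b)² = (1×0.0866)² = 0.00750;  (2·δr/r)² = (2×0.0167)² = 0.00112;  (-1·δy/y)² = (-1×0.0319)² = 0.00102
δQ/Q = √(0.0339) = 0.184
Q = 15830, so δQ = 0.184 × 15830 = 2920.

2920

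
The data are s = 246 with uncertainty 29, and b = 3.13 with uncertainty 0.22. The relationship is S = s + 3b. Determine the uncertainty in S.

S is a linear combination, so absolute uncertainties add in quadrature:
  (δs)² = 841;  (3·δb)² = 0.436
δS = √(841) = 29.0

29.0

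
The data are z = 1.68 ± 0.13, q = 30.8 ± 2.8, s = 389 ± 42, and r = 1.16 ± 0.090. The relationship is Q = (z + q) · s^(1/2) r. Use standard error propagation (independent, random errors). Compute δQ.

95.1

Let u = z + q = 32.5. δu = √(δz² + δq²) = √(0.0169 + 7.84) = 2.80, so δu/u = 0.0863.
Q is then a monomial in u, s, r:
δQ/Q = √((δu/u)² + (½·δs/s)² + (1·δr/r)²) = √(0.00745 + 0.00291 + 0.00602) = 0.128
Q = 743, so δQ = 0.128 × 743 = 95.1.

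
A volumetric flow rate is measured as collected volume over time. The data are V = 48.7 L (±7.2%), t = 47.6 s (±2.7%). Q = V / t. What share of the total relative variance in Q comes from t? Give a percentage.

(δQ/Q)² = (1·δV/V)² + (-1·δt/t)²
  V term: (1×0.0720)² = 0.00518
  t term: (-1×0.0270)² = 0.000729
Total = 0.00591. Share from t = 0.000729/0.00591 = 0.123.

12.3%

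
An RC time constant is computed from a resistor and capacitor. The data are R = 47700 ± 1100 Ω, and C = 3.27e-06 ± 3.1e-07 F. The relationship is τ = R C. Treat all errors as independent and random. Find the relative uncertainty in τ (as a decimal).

0.0976

Since τ is a product/quotient, work with relative uncertainties:
  (1·δR/R)² = (1×0.0231)² = 0.000532;  (1·δC/C)² = (1×0.0948)² = 0.00899
δτ/τ = √(0.00952) = 0.0976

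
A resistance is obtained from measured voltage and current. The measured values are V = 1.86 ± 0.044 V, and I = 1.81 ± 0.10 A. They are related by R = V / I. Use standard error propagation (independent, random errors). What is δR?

Relative error in a monomial: (δR/R)² = Σ (nᵢ · δxᵢ/xᵢ)².
  (1·δV/V)² = (1×0.0237)² = 0.000560;  (-1·δI/I)² = (-1×0.0552)² = 0.00305
δR/R = √(0.00361) = 0.0601
R = 1.03 Ω, so δR = 0.0601 × 1.03 = 0.0618 Ω.

0.0618 Ω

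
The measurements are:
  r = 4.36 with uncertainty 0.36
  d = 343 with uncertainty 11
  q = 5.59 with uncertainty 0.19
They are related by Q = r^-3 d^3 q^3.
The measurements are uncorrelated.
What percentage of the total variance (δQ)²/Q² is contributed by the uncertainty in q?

(δQ/Q)² = (-3·δr/r)² + (3·δd/d)² + (3·δq/q)²
  r term: (-3×0.0826)² = 0.0614
  d term: (3×0.0321)² = 0.00926
  q term: (3×0.0340)² = 0.0104
Total = 0.0810. Share from q = 0.0104/0.0810 = 0.128.

12.8%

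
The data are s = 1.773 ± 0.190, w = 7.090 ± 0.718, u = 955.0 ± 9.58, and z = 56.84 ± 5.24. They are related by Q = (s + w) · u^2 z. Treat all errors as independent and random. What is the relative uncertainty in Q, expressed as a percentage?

12.6%

Let h = s + w = 8.863. δh = √(δs² + δw²) = √(0.0361 + 0.516) = 0.743, so δh/h = 0.0838.
Q is then a monomial in h, u, z:
δQ/Q = √((δh/h)² + (2·δu/u)² + (1·δz/z)²) = √(0.00702 + 0.000403 + 0.00850) = 0.126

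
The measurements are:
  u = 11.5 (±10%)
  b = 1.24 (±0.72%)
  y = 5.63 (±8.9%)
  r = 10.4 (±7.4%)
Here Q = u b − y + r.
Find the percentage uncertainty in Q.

Let p = u·b = 14.3. δp/p = √((1·δu/u)² + (1·δb/b)²) = √(0.0100 + 5.18e-05) = 0.100, so δp = 1.43.
Q = p − y + r: δQ = √(δp² + δy² + δr²) = √(2.04 + 0.251 + 0.592) = 1.70
Q = 19.0, so δQ/Q = 1.70/19.0 = 0.0893.

8.93%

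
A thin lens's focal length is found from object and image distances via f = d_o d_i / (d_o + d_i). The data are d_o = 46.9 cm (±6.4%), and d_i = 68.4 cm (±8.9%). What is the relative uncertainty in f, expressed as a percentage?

5.25%

∂f/∂d_o = (d_i/(d_o+d_i))² = 0.352;  ∂f/∂d_i = (d_o/(d_o+d_i))² = 0.165
δf = √((∂f/∂d_o · δd_o)² + (∂f/∂d_i · δd_i)²) = √(1.12 + 1.01) = 1.46 cm
f = 27.8 cm, so δf/f = 1.46/27.8 = 0.0525.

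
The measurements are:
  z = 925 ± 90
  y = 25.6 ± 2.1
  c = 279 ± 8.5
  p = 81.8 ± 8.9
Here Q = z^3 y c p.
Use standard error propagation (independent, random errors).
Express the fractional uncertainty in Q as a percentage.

Q is a product of powers, so relative uncertainties combine in quadrature:
  (3·δz/z)² = (3×0.0973)² = 0.0852;  (1·δy/y)² = (1×0.0820)² = 0.00673;  (1·δc/c)² = (1×0.0305)² = 0.000928;  (1·δp/p)² = (1×0.109)² = 0.0118
δQ/Q = √(0.105) = 0.324

32.4%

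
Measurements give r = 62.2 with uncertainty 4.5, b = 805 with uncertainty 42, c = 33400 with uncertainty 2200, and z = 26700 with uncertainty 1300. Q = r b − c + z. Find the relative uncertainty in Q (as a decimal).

Let p = r·b = 50100. δp/p = √((1·δr/r)² + (1·δb/b)²) = √(0.00523 + 0.00272) = 0.0892, so δp = 4470.
Q = p − c + z: δQ = √(δp² + δc² + δz²) = √(1.99e+07 + 4.84e+06 + 1.69e+06) = 5150
Q = 43400, so δQ/Q = 5150/43400 = 0.119.

0.119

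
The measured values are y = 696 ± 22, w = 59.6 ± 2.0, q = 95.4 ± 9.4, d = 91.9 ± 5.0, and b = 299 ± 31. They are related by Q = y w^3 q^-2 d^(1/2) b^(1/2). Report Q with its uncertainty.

(2.68 ± 0.620) × 10^6

Each factor contributes (exponent × relative error)² to (δQ/Q)²:
  (1·δy/y)² = (1×0.0316)² = 0.000999;  (3·δw/w)² = (3×0.0336)² = 0.0101;  (-2·δq/q)² = (-2×0.0985)² = 0.0388;  (½·δd/d)² = (0.5×0.0544)² = 0.000740;  (½·δb/b)² = (0.5×0.104)² = 0.00269
δQ/Q = √(0.0534) = 0.231
Q = 2.68e+06, so δQ = 0.231 × 2.68e+06 = 6.2e+05.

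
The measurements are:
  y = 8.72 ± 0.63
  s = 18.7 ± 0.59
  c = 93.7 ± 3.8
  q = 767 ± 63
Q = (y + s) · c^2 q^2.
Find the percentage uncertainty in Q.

Let u = y + s = 27.4. δu = √(δy² + δs²) = √(0.397 + 0.348) = 0.863, so δu/u = 0.0315.
Q is then a monomial in u, c, q:
δQ/Q = √((δu/u)² + (2·δc/c)² + (2·δq/q)²) = √(0.000991 + 0.00658 + 0.0270) = 0.186

18.6%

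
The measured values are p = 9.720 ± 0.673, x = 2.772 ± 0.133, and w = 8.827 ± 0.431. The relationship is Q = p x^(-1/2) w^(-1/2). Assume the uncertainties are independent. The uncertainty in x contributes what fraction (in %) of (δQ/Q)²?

(δQ/Q)² = (1·δp/p)² + (−½·δx/x)² + (−½·δw/w)²
  p term: (1×0.0692)² = 0.00479
  x term: (-0.5×0.0480)² = 0.000576
  w term: (-0.5×0.0488)² = 0.000596
Total = 0.00597. Share from x = 0.000576/0.00597 = 0.0965.

9.65%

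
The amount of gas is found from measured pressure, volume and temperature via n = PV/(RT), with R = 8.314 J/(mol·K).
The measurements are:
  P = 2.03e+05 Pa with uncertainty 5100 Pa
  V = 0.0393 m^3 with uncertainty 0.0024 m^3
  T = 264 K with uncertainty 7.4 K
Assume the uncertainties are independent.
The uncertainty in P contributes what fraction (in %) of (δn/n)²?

(δn/n)² = (1·δP/P)² + (1·δV/V)² + (-1·δT/T)²
  P term: (1×0.0251)² = 0.000631
  V term: (1×0.0611)² = 0.00373
  T term: (-1×0.0280)² = 0.000786
Total = 0.00515. Share from P = 0.000631/0.00515 = 0.123.

12.3%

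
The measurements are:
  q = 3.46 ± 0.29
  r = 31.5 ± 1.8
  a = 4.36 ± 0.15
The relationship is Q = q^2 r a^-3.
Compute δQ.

For a monomial Q ∝ q^2, r, a^-3, fractional errors add in quadrature:
  (2·δq/q)² = (2×0.0838)² = 0.0281;  (1·δr/r)² = (1×0.0571)² = 0.00327;  (-3·δa/a)² = (-3×0.0344)² = 0.0107
δQ/Q = √(0.0420) = 0.205
Q = 4.55, so δQ = 0.205 × 4.55 = 0.933.

0.933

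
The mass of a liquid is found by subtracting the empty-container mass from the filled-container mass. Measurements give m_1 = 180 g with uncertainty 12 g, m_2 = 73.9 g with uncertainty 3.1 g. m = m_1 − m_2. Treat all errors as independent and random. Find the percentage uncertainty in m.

Absolute uncertainties add in quadrature for a linear combination:
  (δm_1)² = 144;  (δm_2)² = 9.61
δm = √(154) = 12.4 g
m = 106 g, so δm/m = 12.4/106 = 0.117.

11.7%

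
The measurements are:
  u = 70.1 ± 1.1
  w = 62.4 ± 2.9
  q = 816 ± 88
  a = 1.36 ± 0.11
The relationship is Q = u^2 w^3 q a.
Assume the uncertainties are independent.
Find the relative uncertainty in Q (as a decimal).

For a monomial Q ∝ u^2, w^3, q, a, fractional errors add in quadrature:
  (2·δu/u)² = (2×0.0157)² = 0.000985;  (3·δw/w)² = (3×0.0465)² = 0.0194;  (1·δq/q)² = (1×0.108)² = 0.0116;  (1·δa/a)² = (1×0.0809)² = 0.00654
δQ/Q = √(0.0386) = 0.196

0.196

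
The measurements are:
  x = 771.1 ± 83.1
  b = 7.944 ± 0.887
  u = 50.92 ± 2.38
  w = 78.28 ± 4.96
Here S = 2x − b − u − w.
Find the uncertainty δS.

166

S is a linear combination, so absolute uncertainties add in quadrature:
  (2·δx)² = 27600;  (δb)² = 0.787;  (δu)² = 5.66;  (δw)² = 24.6
δS = √(27700) = 166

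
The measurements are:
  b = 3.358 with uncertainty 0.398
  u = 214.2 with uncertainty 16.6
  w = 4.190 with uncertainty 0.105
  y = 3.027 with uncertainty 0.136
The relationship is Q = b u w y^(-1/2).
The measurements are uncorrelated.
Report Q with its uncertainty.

Relative error in a monomial: (δQ/Q)² = Σ (nᵢ · δxᵢ/xᵢ)².
  (1·δb/b)² = (1×0.119)² = 0.0140;  (1·δu/u)² = (1×0.0775)² = 0.00601;  (1·δw/w)² = (1×0.0251)² = 0.000628;  (−½·δy/y)² = (-0.5×0.0449)² = 0.000505
δQ/Q = √(0.0212) = 0.146
Q = 1732, so δQ = 0.146 × 1732 = 252.

1732 ± 252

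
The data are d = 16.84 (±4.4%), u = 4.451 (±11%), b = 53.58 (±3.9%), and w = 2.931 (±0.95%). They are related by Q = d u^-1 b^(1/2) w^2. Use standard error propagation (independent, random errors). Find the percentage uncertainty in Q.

12.2%

Relative error in a monomial: (δQ/Q)² = Σ (nᵢ · δxᵢ/xᵢ)².
  (1·δd/d)² = (1×0.0440)² = 0.00194;  (-1·δu/u)² = (-1×0.110)² = 0.0121;  (½·δb/b)² = (0.5×0.0390)² = 0.000380;  (2·δw/w)² = (2×0.00950)² = 0.000361
δQ/Q = √(0.0148) = 0.122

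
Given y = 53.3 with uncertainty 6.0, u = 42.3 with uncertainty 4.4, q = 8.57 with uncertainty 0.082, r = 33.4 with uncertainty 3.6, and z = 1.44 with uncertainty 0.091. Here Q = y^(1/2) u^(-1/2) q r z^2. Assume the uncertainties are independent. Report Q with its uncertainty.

Products/powers → add relative errors in quadrature, weighted by exponent:
  (½·δy/y)² = (0.5×0.113)² = 0.00317;  (−½·δu/u)² = (-0.5×0.104)² = 0.00270;  (1·δq/q)² = (1×0.00957)² = 9.16e-05;  (1·δr/r)² = (1×0.108)² = 0.0116;  (2·δz/z)² = (2×0.0632)² = 0.0160
δQ/Q = √(0.0336) = 0.183
Q = 666, so δQ = 0.183 × 666 = 122.

666 ± 122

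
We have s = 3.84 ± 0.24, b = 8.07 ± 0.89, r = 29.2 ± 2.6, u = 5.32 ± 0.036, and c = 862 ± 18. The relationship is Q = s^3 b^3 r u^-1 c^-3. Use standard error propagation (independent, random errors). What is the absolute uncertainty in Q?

0.000101

Q is a product of powers, so relative uncertainties combine in quadrature:
  (3·δs/s)² = (3×0.0625)² = 0.0352;  (3·δb/b)² = (3×0.110)² = 0.109;  (1·δr/r)² = (1×0.0890)² = 0.00793;  (-1·δu/u)² = (-1×0.00677)² = 4.58e-05;  (-3·δc/c)² = (-3×0.0209)² = 0.00392
δQ/Q = √(0.157) = 0.396
Q = 0.000255, so δQ = 0.396 × 0.000255 = 0.000101.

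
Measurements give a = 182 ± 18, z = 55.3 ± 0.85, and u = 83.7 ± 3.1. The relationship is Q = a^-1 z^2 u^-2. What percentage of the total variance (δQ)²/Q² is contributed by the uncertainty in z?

5.83%

(δQ/Q)² = (-1·δa/a)² + (2·δz/z)² + (-2·δu/u)²
  a term: (-1×0.0989)² = 0.00978
  z term: (2×0.0154)² = 0.000945
  u term: (-2×0.0370)² = 0.00549
Total = 0.0162. Share from z = 0.000945/0.0162 = 0.0583.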